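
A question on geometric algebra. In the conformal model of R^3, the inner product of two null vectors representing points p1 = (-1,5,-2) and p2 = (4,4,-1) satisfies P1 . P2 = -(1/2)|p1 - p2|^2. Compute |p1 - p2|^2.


p1 - p2 = (-5, 1, -1)
|p1 - p2|^2 = (-5)^2 + 1^2 + (-1)^2
= 25 + 1 + 1
= 27


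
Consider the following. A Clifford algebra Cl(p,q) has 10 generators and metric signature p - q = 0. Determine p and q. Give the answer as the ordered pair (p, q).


We need p + q = 10 and p - q = 0.
Adding: 2p = 10 + 0 = 10, so p = 5.
Then q = 10 - 5 = 5.
(p, q) = (5, 5)


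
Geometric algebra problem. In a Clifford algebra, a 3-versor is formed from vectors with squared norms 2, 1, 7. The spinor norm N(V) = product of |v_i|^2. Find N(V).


Spinor norm N(V) = |v1|^2 * |v2|^2 * ... * |v3|^2
= 2 * 1 * 7
Running product: 2, 2, 14
N(V) = 14


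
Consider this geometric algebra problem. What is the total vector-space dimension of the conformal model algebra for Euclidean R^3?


The conformal model of R^3 uses Cl(4,1): the 3 Euclidean generators plus two extra orthogonal generators e+ (e+^2 = +1) and e- (e-^2 = -1), from which the null vectors e0, einf are built.
Number of generators m = 3 + 2 = 5.
dim Cl(p,q) = 2^m = 2^5 = 32


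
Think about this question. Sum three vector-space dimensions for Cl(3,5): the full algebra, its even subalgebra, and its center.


n = 3 + 5 = 8
Total dim = 2^8 = 256
Even subalgebra dim = 2^7 = 128
n is even, so center dim = 1
Sum = 256 + 128 + 1 = 385


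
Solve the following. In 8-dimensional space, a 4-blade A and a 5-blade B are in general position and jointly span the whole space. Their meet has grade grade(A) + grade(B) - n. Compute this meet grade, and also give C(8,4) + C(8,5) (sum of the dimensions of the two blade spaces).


Meet grade = grade(A) + grade(B) - n
= 4 + 5 - 8 = 1
C(8,4) = 70
C(8,5) = 56
dim_A + dim_B = 70 + 56 = 126


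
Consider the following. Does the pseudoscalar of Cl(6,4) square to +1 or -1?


The pseudoscalar I = e1...e_n (product of all n generators) of Cl(p,q) satisfies I^2 = (-1)^(q + n(n-1)/2).
p = 6, q = 4, n = p + q = 10
n(n-1)/2 = 10 * 9 / 2 = 45
Exponent = q + n(n-1)/2 = 4 + 45 = 49
I^2 = (-1)^49 = -1


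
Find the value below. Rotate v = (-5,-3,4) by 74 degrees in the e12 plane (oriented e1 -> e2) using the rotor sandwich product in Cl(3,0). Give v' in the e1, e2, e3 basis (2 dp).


Rotor R = cos(37deg) - sin(37deg)*e12
Rotation angle theta = 2 * 37 = 74 degrees in the e12 plane (e1 -> e2).
The component perpendicular to the plane (e3) is invariant: v'_3 = v3 = 4.00
cos(74deg) = 0.2756, sin(74deg) = 0.9613
v'_1 = v1*cos(theta) - v2*sin(theta) = -5*0.2756 - (-3)*0.9613 = 1.51
v'_2 = v1*sin(theta) + v2*cos(theta) = -5*0.9613 + (-3)*0.2756 = -5.63
v' = 1.51*e1 - 5.63*e2 + 4.00*e3


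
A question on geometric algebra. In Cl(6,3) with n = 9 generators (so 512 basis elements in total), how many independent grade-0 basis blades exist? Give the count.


Number of grade-k basis blades in Cl(p,q) with n = p + q is C(n, k).
n = 6 + 3 = 9
C(9, 0) = 9! / (0! * 9!)
= 362880 / (1 * 362880)
= 1


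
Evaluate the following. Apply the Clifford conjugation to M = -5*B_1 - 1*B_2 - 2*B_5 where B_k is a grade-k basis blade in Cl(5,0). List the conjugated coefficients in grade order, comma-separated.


Clifford conjugate sign for grade k: (-1)^(k(k+1)/2)
Grade 1: (-1)^(1*2/2) = (-1)^1 = -1, coeff -5 -> 5
Grade 2: (-1)^(2*3/2) = (-1)^3 = -1, coeff -1 -> 1
Grade 5: (-1)^(5*6/2) = (-1)^15 = -1, coeff -2 -> 2
Conjugated coefficients: 5, 1, 2


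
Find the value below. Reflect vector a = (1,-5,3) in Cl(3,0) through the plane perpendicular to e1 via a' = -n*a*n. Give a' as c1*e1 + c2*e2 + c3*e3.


Reflection formula: a' = -n*a*n, with n = e1 (unit vector, n^2 = 1).
For reflection through hyperplane perp to e1:
The component along e1 flips sign, others stay.
a = (1, -5, 3)
a' = (-1, -5, 3)
a' = -1*e1 - 5*e2 + 3*e3


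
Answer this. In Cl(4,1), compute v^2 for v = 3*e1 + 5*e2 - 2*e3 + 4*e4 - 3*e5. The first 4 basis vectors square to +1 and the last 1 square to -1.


v^2 = sum of c_i^2 * e_i^2
Positive signature terms (e_i^2 = +1): 3^2 + 5^2 + (-2)^2 + 4^2 = 54
Negative signature terms (e_j^2 = -1): (-3)^2 = 9
v^2 = 54 - 9 = 45


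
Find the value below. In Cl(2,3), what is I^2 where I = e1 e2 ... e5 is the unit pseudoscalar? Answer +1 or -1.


The pseudoscalar I = e1...e_n (product of all n generators) of Cl(p,q) satisfies I^2 = (-1)^(q + n(n-1)/2).
p = 2, q = 3, n = p + q = 5
n(n-1)/2 = 5 * 4 / 2 = 10
Exponent = q + n(n-1)/2 = 3 + 10 = 13
I^2 = (-1)^13 = -1


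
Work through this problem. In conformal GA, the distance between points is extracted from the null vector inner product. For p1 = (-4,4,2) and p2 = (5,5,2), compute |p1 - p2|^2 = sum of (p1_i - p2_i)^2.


p1 - p2 = (-9, -1, 0)
|p1 - p2|^2 = (-9)^2 + (-1)^2 + 0^2
= 81 + 1 + 0
= 82


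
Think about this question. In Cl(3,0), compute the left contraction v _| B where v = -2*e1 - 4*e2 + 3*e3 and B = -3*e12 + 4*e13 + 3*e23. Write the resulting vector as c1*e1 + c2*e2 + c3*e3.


Left contraction v _| B = <vB>_1 (grade-1 part of the geometric product vB).
Using e1_|e12 = e2, e2_|e12 = -e1, e1_|e13 = e3, e3_|e13 = -e1, e2_|e23 = e3, e3_|e23 = -e2:
e1 coeff: -v2*b12 - v3*b13 = -(-4)*(-3) - (3)*(4) = -24
e2 coeff: v1*b12 - v3*b23 = (-2)*(-3) - (3)*(3) = -3
e3 coeff: v1*b13 + v2*b23 = (-2)*(4) + (-4)*(3) = -20
v _| B = -24*e1 - 3*e2 - 20*e3


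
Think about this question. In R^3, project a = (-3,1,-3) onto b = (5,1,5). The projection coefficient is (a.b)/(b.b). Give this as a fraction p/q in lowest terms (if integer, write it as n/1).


Projection coefficient = (a . b) / (b . b)
a . b = (-3)*5 + 1*1 + (-3)*5
= -15 + 1 + (-15) = -29
b . b = 5^2 + 1^2 + 5^2
= 25 + 1 + 25 = 51
Coefficient = -29/51
In lowest terms: -29/51


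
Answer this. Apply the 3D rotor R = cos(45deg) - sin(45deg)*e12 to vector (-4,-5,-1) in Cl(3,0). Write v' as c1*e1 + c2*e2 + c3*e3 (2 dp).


Rotor R = cos(45deg) - sin(45deg)*e12
Rotation angle theta = 2 * 45 = 90 degrees in the e12 plane (e1 -> e2).
The component perpendicular to the plane (e3) is invariant: v'_3 = v3 = -1.00
cos(90deg) = 0.0000, sin(90deg) = 1.0000
v'_1 = v1*cos(theta) - v2*sin(theta) = -4*0.0000 - (-5)*1.0000 = 5.00
v'_2 = v1*sin(theta) + v2*cos(theta) = -4*1.0000 + (-5)*0.0000 = -4.00
v' = 5.00*e1 - 4.00*e2 - 1.00*e3


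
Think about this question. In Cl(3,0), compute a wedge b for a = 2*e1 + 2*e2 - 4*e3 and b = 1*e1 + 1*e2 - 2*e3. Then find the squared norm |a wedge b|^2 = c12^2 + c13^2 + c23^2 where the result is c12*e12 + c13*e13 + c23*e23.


a wedge b = (a1*b2 - a2*b1)*e12 + (a1*b3 - a3*b1)*e13 + (a2*b3 - a3*b2)*e23
e12 coeff: 2*1 - 2*1 = 2 - 2 = 0
e13 coeff: 2*(-2) - (-4)*1 = -4 - (-4) = 0
e23 coeff: 2*(-2) - (-4)*1 = -4 - (-4) = 0
|a wedge b|^2 = 0^2 + 0^2 + 0^2
= 0 + 0 + 0
= 0


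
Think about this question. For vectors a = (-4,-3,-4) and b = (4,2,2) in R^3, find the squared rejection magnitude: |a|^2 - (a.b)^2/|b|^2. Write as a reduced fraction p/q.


|a|^2 = (-4)^2 + (-3)^2 + (-4)^2 = 41
|b|^2 = 4^2 + 2^2 + 2^2 = 24
a . b = (-4)*4 + (-3)*2 + (-4)*2 = -30
(a.b)^2 = (-30)^2 = 900
|rej|^2 = 41 - 900/24
= (984 - 900)/24
= 84/24
In lowest terms: 7/2


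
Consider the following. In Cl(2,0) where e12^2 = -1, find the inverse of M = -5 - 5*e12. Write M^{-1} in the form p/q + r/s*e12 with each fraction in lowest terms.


M = -5 - 5*e12, where e12^2 = -1.
Since M commutes with its reverse ~M = a - b*e12, M * ~M = a^2 - b^2*e12^2 = a^2 + b^2.
So M^{-1} = ~M / (a^2 + b^2) = (a - b*e12)/(a^2 + b^2).
a^2 + b^2 = 25 + 25 = 50
Scalar part = -5/50 = -1/10
Bivector coeff = 5/50 = 1/10
M^{-1} = -1/10 + 1/10*e12


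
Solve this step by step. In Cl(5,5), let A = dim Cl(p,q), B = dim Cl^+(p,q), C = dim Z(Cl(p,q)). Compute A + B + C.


n = 5 + 5 = 10
Total dim = 2^10 = 1024
Even subalgebra dim = 2^9 = 512
n is even, so center dim = 1
Sum = 1024 + 512 + 1 = 1537


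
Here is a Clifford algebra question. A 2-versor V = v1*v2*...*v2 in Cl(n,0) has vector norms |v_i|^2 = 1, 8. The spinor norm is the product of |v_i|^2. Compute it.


Spinor norm N(V) = |v1|^2 * |v2|^2 * ... * |v2|^2
= 1 * 8
Running product: 1, 8
N(V) = 8


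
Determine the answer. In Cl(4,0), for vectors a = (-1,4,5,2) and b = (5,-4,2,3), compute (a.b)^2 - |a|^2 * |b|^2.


a . b = (-1)*5 + 4*(-4) + 5*2 + 2*3
= -5 + (-16) + 10 + 6 = -5
|a|^2 = (-1)^2 + 4^2 + 5^2 + 2^2 = 46
|b|^2 = 5^2 + (-4)^2 + 2^2 + 3^2 = 54
(a.b)^2 = (-5)^2 = 25
|a|^2 * |b|^2 = 46 * 54 = 2484
Result = 25 - 2484 = -2459


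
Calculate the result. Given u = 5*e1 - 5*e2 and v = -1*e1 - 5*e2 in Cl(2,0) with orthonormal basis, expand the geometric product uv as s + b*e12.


Expand: (5*e1 - 5*e2)(-1*e1 - 5*e2)
= 5*(-1)*e1e1 + 5*(-5)*e1e2 + (-5)*(-1)*e2e1 + (-5)*(-5)*e2e2
Using e1^2 = e2^2 = 1, e2e1 = -e1e2:
Scalar part s = 5*(-1) + (-5)*(-5) = -5 + 25 = 20
Bivector part b = 5*(-5) - (-5)*(-1) = -25 - 5 = -30
uv = 20 - 30*e12


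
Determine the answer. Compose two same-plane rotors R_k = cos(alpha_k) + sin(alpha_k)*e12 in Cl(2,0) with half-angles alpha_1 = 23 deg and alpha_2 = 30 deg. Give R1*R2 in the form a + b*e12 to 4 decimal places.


Same-plane rotors commute and their half-angles add:
R1*R2 = cos(a1 + a2) + sin(a1 + a2)*e12.
a1 + a2 = 23 + 30 = 53 deg
cos(53 deg) = 0.6018
sin(53 deg) = 0.7986
R1*R2 = 0.6018 + 0.7986*e12


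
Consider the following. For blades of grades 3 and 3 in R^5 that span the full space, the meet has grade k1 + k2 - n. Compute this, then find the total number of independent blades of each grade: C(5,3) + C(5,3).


Meet grade = grade(A) + grade(B) - n
= 3 + 3 - 5 = 1
C(5,3) = 10
C(5,3) = 10
dim_A + dim_B = 10 + 10 = 20


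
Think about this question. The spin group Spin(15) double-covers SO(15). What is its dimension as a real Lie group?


Spin(n) double-covers SO(n); both have Lie algebra so(n) of dimension n(n-1)/2.
n = 15
n(n-1) = 15 * 14 = 210
dim Spin(15) = 210/2 = 105


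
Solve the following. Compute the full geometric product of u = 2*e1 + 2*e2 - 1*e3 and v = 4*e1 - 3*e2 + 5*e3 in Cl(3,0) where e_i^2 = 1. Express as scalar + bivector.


In Cl(3,0): e_i^2 = 1, e_ie_j = -e_je_i for i != j.
Scalar part = u . v = 2*4 + 2*(-3) + (-1)*5
= 8 + (-6) + (-5) = -3
e12 coeff = 2*(-3) - 2*4 = -6 - 8 = -14
e13 coeff = 2*5 - (-1)*4 = 10 - (-4) = 14
e23 coeff = 2*5 - (-1)*(-3) = 10 - 3 = 7
uv = -3 - 14*e12 + 14*e13 + 7*e23


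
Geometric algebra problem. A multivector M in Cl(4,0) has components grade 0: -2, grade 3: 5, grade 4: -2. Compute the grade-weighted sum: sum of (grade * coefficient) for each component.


Grade-weighted sum = sum of grade_k * coefficient_k
0*(-2) = 0
3*5 = 15
4*(-2) = -8
Total = 0 + 15 + (-8) = 7


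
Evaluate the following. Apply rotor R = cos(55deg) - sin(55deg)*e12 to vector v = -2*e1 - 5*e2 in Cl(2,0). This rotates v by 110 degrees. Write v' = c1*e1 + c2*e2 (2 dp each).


Rotor R = cos(55deg) - sin(55deg)*e12
Rotation angle theta = 2 * 55 = 110 degrees
v' = R*v*~R rotates v by theta.
cos(110deg) = -0.3420, sin(110deg) = 0.9397
v'_1 = -2*cos(110deg) - (-5)*sin(110deg)
= -2*(-0.3420) - (-5)*0.9397
= 5.38
v'_2 = -2*sin(110deg) + (-5)*cos(110deg)
= -2*0.9397 + (-5)*(-0.3420)
= -0.17
v' = 5.38*e1 - 0.17*e2


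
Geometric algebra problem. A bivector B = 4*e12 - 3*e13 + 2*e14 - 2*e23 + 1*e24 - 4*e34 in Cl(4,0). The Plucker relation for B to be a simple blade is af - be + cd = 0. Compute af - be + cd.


Plucker relation: af - be + cd
a*f = 4*(-4) = -16
b*e = (-3)*1 = -3
c*d = 2*(-2) = -4
af - be + cd = -16 - (-3) + (-4)
= -17


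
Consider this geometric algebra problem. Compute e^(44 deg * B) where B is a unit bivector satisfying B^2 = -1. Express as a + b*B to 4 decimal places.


For a unit bivector B with B^2 = -1, the exponential series gives
e^(theta*B) = cos(theta) + sin(theta)*B (the GA analogue of Euler's formula).
theta = 44 degrees = 0.767945 rad
cos(44 deg) = 0.7193
sin(44 deg) = 0.6947
exp(theta*B) = 0.7193 + 0.6947*B


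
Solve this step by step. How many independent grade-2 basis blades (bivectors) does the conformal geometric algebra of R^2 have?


The conformal model of R^2 uses Cl(3,1) with m = 2 + 2 = 4 generators.
Number of grade-2 blades = C(m, 2) = C(4, 2)
= 4*3/2 = 6


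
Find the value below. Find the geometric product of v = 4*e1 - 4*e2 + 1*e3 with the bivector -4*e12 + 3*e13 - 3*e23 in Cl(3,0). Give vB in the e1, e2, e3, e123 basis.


vB has grade-1 (vector) and grade-3 (trivector) parts: vB = (v _| B) + (v ^ B).
Vector part <vB>_1:
  e1: -v2*b12 - v3*b13 = -(-4)*(-4) - (1)*(3) = -19
  e2: v1*b12 - v3*b23 = (4)*(-4) - (1)*(-3) = -13
  e3: v1*b13 + v2*b23 = (4)*(3) + (-4)*(-3) = 24
Trivector part <vB>_3:
  e123: v1*b23 - v2*b13 + v3*b12 = (4)*(-3) - (-4)*(3) + (1)*(-4) = -4
vB = -19*e1 - 13*e2 + 24*e3 - 4*e123


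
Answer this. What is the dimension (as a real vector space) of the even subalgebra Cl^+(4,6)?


Even subalgebra dimension = 2^(n-1)
n = 4 + 6 = 10
2^(10 - 1) = 2^9 = 512
Verification: sum of C(10,k) for even k = 1 + 45 + 210 + 210 + 45 + 1 = 512
Result = 512


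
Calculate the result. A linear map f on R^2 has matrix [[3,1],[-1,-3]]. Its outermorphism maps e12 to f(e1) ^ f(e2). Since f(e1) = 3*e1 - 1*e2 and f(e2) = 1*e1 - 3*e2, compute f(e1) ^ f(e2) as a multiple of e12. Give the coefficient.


The outermorphism of a linear map f sends e1^e2 to f(e1)^f(e2).
f(e1) = 3*e1 - 1*e2
f(e2) = 1*e1 - 3*e2
f(e1) ^ f(e2) = (3*e1 - 1*e2) ^ (1*e1 - 3*e2)
= 3*(-3)*e12 + (-1)*1*e21
= (-9 - (-1))*e12
= -8*e12
Coefficient = -8


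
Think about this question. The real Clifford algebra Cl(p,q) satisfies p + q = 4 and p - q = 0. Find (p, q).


We need p + q = 4 and p - q = 0.
Adding: 2p = 4 + 0 = 4, so p = 2.
Then q = 4 - 2 = 2.
(p, q) = (2, 2)


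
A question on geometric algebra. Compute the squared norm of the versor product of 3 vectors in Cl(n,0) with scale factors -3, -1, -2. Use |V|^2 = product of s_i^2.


Each vector v_i has |v_i|^2 = s_i^2
Squared scales: (-3)^2 = 9, (-1)^2 = 1, (-2)^2 = 4
|V|^2 = 9 * 1 * 4
= 36


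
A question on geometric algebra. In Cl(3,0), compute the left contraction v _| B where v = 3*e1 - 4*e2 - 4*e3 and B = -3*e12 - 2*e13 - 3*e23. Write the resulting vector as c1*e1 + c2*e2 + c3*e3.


Left contraction v _| B = <vB>_1 (grade-1 part of the geometric product vB).
Using e1_|e12 = e2, e2_|e12 = -e1, e1_|e13 = e3, e3_|e13 = -e1, e2_|e23 = e3, e3_|e23 = -e2:
e1 coeff: -v2*b12 - v3*b13 = -(-4)*(-3) - (-4)*(-2) = -20
e2 coeff: v1*b12 - v3*b23 = (3)*(-3) - (-4)*(-3) = -21
e3 coeff: v1*b13 + v2*b23 = (3)*(-2) + (-4)*(-3) = 6
v _| B = -20*e1 - 21*e2 + 6*e3


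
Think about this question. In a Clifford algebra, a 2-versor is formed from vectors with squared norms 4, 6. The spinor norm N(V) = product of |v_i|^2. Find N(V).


Spinor norm N(V) = |v1|^2 * |v2|^2 * ... * |v2|^2
= 4 * 6
Running product: 4, 24
N(V) = 24


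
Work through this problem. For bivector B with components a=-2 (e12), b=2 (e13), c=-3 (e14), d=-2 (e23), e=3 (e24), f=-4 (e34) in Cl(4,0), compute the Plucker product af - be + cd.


Plucker relation: af - be + cd
a*f = (-2)*(-4) = 8
b*e = 2*3 = 6
c*d = (-3)*(-2) = 6
af - be + cd = 8 - 6 + 6
= 8


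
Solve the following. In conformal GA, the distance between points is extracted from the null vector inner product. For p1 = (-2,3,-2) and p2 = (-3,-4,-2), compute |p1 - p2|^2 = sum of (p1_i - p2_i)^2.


p1 - p2 = (1, 7, 0)
|p1 - p2|^2 = 1^2 + 7^2 + 0^2
= 1 + 49 + 0
= 50


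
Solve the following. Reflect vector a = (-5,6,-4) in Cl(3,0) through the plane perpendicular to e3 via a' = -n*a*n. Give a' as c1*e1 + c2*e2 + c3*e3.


Reflection formula: a' = -n*a*n, with n = e3 (unit vector, n^2 = 1).
For reflection through hyperplane perp to e3:
The component along e3 flips sign, others stay.
a = (-5, 6, -4)
a' = (-5, 6, 4)
a' = -5*e1 + 6*e2 + 4*e3


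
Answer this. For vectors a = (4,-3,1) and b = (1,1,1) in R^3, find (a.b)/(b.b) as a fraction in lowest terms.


Projection coefficient = (a . b) / (b . b)
a . b = 4*1 + (-3)*1 + 1*1
= 4 + (-3) + 1 = 2
b . b = 1^2 + 1^2 + 1^2
= 1 + 1 + 1 = 3
Coefficient = 2/3
In lowest terms: 2/3


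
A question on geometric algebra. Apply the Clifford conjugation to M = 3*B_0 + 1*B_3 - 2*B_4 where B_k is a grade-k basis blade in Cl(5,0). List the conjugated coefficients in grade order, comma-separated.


Clifford conjugate sign for grade k: (-1)^(k(k+1)/2)
Grade 0: (-1)^(0*1/2) = (-1)^0 = 1, coeff 3 -> 3
Grade 3: (-1)^(3*4/2) = (-1)^6 = 1, coeff 1 -> 1
Grade 4: (-1)^(4*5/2) = (-1)^10 = 1, coeff -2 -> -2
Conjugated coefficients: 3, 1, -2


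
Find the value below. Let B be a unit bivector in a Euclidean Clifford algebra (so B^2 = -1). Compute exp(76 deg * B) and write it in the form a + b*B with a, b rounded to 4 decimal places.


For a unit bivector B with B^2 = -1, the exponential series gives
e^(theta*B) = cos(theta) + sin(theta)*B (the GA analogue of Euler's formula).
theta = 76 degrees = 1.32645 rad
cos(76 deg) = 0.2419
sin(76 deg) = 0.9703
exp(theta*B) = 0.2419 + 0.9703*B


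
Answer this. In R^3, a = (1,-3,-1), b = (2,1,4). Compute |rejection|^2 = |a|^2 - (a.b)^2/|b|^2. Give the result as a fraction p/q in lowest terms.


|a|^2 = 1^2 + (-3)^2 + (-1)^2 = 11
|b|^2 = 2^2 + 1^2 + 4^2 = 21
a . b = 1*2 + (-3)*1 + (-1)*4 = -5
(a.b)^2 = (-5)^2 = 25
|rej|^2 = 11 - 25/21
= (231 - 25)/21
= 206/21
In lowest terms: 206/21


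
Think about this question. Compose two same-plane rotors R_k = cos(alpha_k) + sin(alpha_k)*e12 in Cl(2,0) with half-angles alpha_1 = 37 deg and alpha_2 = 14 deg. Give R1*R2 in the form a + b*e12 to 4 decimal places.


Same-plane rotors commute and their half-angles add:
R1*R2 = cos(a1 + a2) + sin(a1 + a2)*e12.
a1 + a2 = 37 + 14 = 51 deg
cos(51 deg) = 0.6293
sin(51 deg) = 0.7771
R1*R2 = 0.6293 + 0.7771*e12


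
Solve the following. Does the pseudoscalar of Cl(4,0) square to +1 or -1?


The pseudoscalar I = e1...e_n (product of all n generators) of Cl(p,q) satisfies I^2 = (-1)^(q + n(n-1)/2).
p = 4, q = 0, n = p + q = 4
n(n-1)/2 = 4 * 3 / 2 = 6
Exponent = q + n(n-1)/2 = 0 + 6 = 6
I^2 = (-1)^6 = +1


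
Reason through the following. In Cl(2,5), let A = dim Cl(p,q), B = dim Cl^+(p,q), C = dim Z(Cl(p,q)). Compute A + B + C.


n = 2 + 5 = 7
Total dim = 2^7 = 128
Even subalgebra dim = 2^6 = 64
n is odd, so center dim = 2
Sum = 128 + 64 + 2 = 194


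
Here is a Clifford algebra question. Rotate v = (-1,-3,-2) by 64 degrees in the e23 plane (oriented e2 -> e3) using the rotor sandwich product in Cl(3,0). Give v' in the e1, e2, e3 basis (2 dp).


Rotor R = cos(32deg) - sin(32deg)*e23
Rotation angle theta = 2 * 32 = 64 degrees in the e23 plane (e2 -> e3).
The component perpendicular to the plane (e1) is invariant: v'_1 = v1 = -1.00
cos(64deg) = 0.4384, sin(64deg) = 0.8988
v'_2 = v2*cos(theta) - v3*sin(theta) = -3*0.4384 - (-2)*0.8988 = 0.48
v'_3 = v2*sin(theta) + v3*cos(theta) = -3*0.8988 + (-2)*0.4384 = -3.57
v' = -1.00*e1 + 0.48*e2 - 3.57*e3


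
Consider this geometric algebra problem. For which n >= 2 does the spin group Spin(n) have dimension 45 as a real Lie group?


dim Spin(n) = dim so(n) = n(n-1)/2.
Solve n(n-1)/2 = 45, i.e. n^2 - n - 90 = 0.
Discriminant = 1 + 8*45 = 361
n = (1 + sqrt(361))/2 = (1 + 19)/2 = 10


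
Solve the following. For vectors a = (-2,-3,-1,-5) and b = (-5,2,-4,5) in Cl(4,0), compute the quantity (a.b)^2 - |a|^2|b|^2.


a . b = (-2)*(-5) + (-3)*2 + (-1)*(-4) + (-5)*5
= 10 + (-6) + 4 + (-25) = -17
|a|^2 = (-2)^2 + (-3)^2 + (-1)^2 + (-5)^2 = 39
|b|^2 = (-5)^2 + 2^2 + (-4)^2 + 5^2 = 70
(a.b)^2 = (-17)^2 = 289
|a|^2 * |b|^2 = 39 * 70 = 2730
Result = 289 - 2730 = -2441


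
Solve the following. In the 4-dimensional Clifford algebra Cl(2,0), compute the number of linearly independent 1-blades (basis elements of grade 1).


Number of grade-k basis blades in Cl(p,q) with n = p + q is C(n, k).
n = 2 + 0 = 2
C(2, 1) = 2! / (1! * 1!)
= 2 / (1 * 1)
= 2


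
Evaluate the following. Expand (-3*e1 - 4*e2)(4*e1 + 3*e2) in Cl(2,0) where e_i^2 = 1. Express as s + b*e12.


Expand: (-3*e1 - 4*e2)(4*e1 + 3*e2)
= (-3)*4*e1e1 + (-3)*3*e1e2 + (-4)*4*e2e1 + (-4)*3*e2e2
Using e1^2 = e2^2 = 1, e2e1 = -e1e2:
Scalar part s = (-3)*4 + (-4)*3 = -12 + (-12) = -24
Bivector part b = (-3)*3 - (-4)*4 = -9 - (-16) = 7
uv = -24 + 7*e12


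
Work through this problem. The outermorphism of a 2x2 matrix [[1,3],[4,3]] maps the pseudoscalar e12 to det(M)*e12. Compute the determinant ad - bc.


The outermorphism of a linear map f sends e1^e2 to f(e1)^f(e2).
f(e1) = 1*e1 + 4*e2
f(e2) = 3*e1 + 3*e2
f(e1) ^ f(e2) = (1*e1 + 4*e2) ^ (3*e1 + 3*e2)
= 1*3*e12 + 4*3*e21
= (3 - 12)*e12
= -9*e12
Coefficient = -9


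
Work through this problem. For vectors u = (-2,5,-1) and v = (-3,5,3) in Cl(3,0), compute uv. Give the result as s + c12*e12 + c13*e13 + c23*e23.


In Cl(3,0): e_i^2 = 1, e_ie_j = -e_je_i for i != j.
Scalar part = u . v = (-2)*(-3) + 5*5 + (-1)*3
= 6 + 25 + (-3) = 28
e12 coeff = (-2)*5 - 5*(-3) = -10 - (-15) = 5
e13 coeff = (-2)*3 - (-1)*(-3) = -6 - 3 = -9
e23 coeff = 5*3 - (-1)*5 = 15 - (-5) = 20
uv = 28 + 5*e12 - 9*e13 + 20*e23


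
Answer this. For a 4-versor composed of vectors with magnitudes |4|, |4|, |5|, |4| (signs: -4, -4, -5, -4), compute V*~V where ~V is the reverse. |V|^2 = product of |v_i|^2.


Each vector v_i has |v_i|^2 = s_i^2
Squared scales: (-4)^2 = 16, (-4)^2 = 16, (-5)^2 = 25, (-4)^2 = 16
|V|^2 = 16 * 16 * 25 * 16
= 102400


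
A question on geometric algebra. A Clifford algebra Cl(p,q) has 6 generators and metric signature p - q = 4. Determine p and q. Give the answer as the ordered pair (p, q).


We need p + q = 6 and p - q = 4.
Adding: 2p = 6 + 4 = 10, so p = 5.
Then q = 6 - 5 = 1.
(p, q) = (5, 1)


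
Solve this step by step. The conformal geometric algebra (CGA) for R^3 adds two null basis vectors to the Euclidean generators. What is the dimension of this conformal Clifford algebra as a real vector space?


The conformal model of R^3 uses Cl(4,1): the 3 Euclidean generators plus two extra orthogonal generators e+ (e+^2 = +1) and e- (e-^2 = -1), from which the null vectors e0, einf are built.
Number of generators m = 3 + 2 = 5.
dim Cl(p,q) = 2^m = 2^5 = 32


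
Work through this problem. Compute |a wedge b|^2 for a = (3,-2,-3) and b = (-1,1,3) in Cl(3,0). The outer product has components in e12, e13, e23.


a wedge b = (a1*b2 - a2*b1)*e12 + (a1*b3 - a3*b1)*e13 + (a2*b3 - a3*b2)*e23
e12 coeff: 3*1 - (-2)*(-1) = 3 - 2 = 1
e13 coeff: 3*3 - (-3)*(-1) = 9 - 3 = 6
e23 coeff: (-2)*3 - (-3)*1 = -6 - (-3) = -3
|a wedge b|^2 = 1^2 + 6^2 + (-3)^2
= 1 + 36 + 9
= 46


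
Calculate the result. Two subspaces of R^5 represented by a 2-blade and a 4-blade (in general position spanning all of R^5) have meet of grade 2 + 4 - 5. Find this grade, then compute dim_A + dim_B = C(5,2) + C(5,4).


Meet grade = grade(A) + grade(B) - n
= 2 + 4 - 5 = 1
C(5,2) = 10
C(5,4) = 5
dim_A + dim_B = 10 + 5 = 15


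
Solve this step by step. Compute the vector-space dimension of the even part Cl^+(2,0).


Even subalgebra dimension = 2^(n-1)
n = 2 + 0 = 2
2^(2 - 1) = 2^1 = 2
Verification: sum of C(2,k) for even k = 1 + 1 = 2
Result = 2


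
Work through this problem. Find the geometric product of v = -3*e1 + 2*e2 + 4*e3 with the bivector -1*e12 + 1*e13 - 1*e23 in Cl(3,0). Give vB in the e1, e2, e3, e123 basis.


vB has grade-1 (vector) and grade-3 (trivector) parts: vB = (v _| B) + (v ^ B).
Vector part <vB>_1:
  e1: -v2*b12 - v3*b13 = -(2)*(-1) - (4)*(1) = -2
  e2: v1*b12 - v3*b23 = (-3)*(-1) - (4)*(-1) = 7
  e3: v1*b13 + v2*b23 = (-3)*(1) + (2)*(-1) = -5
Trivector part <vB>_3:
  e123: v1*b23 - v2*b13 + v3*b12 = (-3)*(-1) - (2)*(1) + (4)*(-1) = -3
vB = -2*e1 + 7*e2 - 5*e3 - 3*e123


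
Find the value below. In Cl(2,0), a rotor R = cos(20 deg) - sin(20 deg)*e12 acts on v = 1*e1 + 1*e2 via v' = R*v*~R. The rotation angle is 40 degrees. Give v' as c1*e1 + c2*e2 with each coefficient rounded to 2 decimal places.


Rotor R = cos(20deg) - sin(20deg)*e12
Rotation angle theta = 2 * 20 = 40 degrees
v' = R*v*~R rotates v by theta.
cos(40deg) = 0.7660, sin(40deg) = 0.6428
v'_1 = 1*cos(40deg) - 1*sin(40deg)
= 1*0.7660 - 1*0.6428
= 0.12
v'_2 = 1*sin(40deg) + 1*cos(40deg)
= 1*0.6428 + 1*0.7660
= 1.41
v' = 0.12*e1 + 1.41*e2


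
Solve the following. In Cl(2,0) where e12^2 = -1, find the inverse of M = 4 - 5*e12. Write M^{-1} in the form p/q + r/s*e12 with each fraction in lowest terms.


M = 4 - 5*e12, where e12^2 = -1.
Since M commutes with its reverse ~M = a - b*e12, M * ~M = a^2 - b^2*e12^2 = a^2 + b^2.
So M^{-1} = ~M / (a^2 + b^2) = (a - b*e12)/(a^2 + b^2).
a^2 + b^2 = 16 + 25 = 41
Scalar part = 4/41 = 4/41
Bivector coeff = 5/41 = 5/41
M^{-1} = 4/41 + 5/41*e12


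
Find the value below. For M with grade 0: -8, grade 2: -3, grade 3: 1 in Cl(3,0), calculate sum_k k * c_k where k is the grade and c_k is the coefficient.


Grade-weighted sum = sum of grade_k * coefficient_k
0*(-8) = 0
2*(-3) = -6
3*1 = 3
Total = 0 + (-6) + 3 = -3


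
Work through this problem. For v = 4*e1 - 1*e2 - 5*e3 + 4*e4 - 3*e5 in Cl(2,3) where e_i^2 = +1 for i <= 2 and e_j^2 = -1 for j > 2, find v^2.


v^2 = sum of c_i^2 * e_i^2
Positive signature terms (e_i^2 = +1): 4^2 + (-1)^2 = 17
Negative signature terms (e_j^2 = -1): (-5)^2 + 4^2 + (-3)^2 = 50
v^2 = 17 - 50 = -33


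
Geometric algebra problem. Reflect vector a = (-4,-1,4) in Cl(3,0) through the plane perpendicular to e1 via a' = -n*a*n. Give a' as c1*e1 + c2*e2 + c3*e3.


Reflection formula: a' = -n*a*n, with n = e1 (unit vector, n^2 = 1).
For reflection through hyperplane perp to e1:
The component along e1 flips sign, others stay.
a = (-4, -1, 4)
a' = (4, -1, 4)
a' = 4*e1 - 1*e2 + 4*e3


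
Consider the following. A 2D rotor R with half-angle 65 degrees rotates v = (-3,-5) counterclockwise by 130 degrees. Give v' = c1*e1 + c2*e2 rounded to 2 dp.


Rotor R = cos(65deg) - sin(65deg)*e12
Rotation angle theta = 2 * 65 = 130 degrees
v' = R*v*~R rotates v by theta.
cos(130deg) = -0.6428, sin(130deg) = 0.7660
v'_1 = -3*cos(130deg) - (-5)*sin(130deg)
= -3*(-0.6428) - (-5)*0.7660
= 5.76
v'_2 = -3*sin(130deg) + (-5)*cos(130deg)
= -3*0.7660 + (-5)*(-0.6428)
= 0.92
v' = 5.76*e1 + 0.92*e2


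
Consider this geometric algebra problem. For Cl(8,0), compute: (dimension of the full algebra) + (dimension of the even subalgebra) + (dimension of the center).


n = 8 + 0 = 8
Total dim = 2^8 = 256
Even subalgebra dim = 2^7 = 128
n is even, so center dim = 1
Sum = 256 + 128 + 1 = 385


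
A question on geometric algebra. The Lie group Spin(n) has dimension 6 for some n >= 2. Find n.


dim Spin(n) = dim so(n) = n(n-1)/2.
Solve n(n-1)/2 = 6, i.e. n^2 - n - 12 = 0.
Discriminant = 1 + 8*6 = 49
n = (1 + sqrt(49))/2 = (1 + 7)/2 = 4


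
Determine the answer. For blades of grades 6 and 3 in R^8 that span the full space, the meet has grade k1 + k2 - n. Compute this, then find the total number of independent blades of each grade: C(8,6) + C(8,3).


Meet grade = grade(A) + grade(B) - n
= 6 + 3 - 8 = 1
C(8,6) = 28
C(8,3) = 56
dim_A + dim_B = 28 + 56 = 84


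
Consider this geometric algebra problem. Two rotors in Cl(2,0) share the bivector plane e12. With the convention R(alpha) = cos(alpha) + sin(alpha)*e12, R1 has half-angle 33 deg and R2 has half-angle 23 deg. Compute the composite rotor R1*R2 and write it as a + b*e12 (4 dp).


Same-plane rotors commute and their half-angles add:
R1*R2 = cos(a1 + a2) + sin(a1 + a2)*e12.
a1 + a2 = 33 + 23 = 56 deg
cos(56 deg) = 0.5592
sin(56 deg) = 0.8290
R1*R2 = 0.5592 + 0.8290*e12


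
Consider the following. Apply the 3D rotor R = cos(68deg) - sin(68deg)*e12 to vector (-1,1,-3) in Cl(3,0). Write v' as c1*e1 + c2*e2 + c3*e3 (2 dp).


Rotor R = cos(68deg) - sin(68deg)*e12
Rotation angle theta = 2 * 68 = 136 degrees in the e12 plane (e1 -> e2).
The component perpendicular to the plane (e3) is invariant: v'_3 = v3 = -3.00
cos(136deg) = -0.7193, sin(136deg) = 0.6947
v'_1 = v1*cos(theta) - v2*sin(theta) = -1*(-0.7193) - 1*0.6947 = 0.02
v'_2 = v1*sin(theta) + v2*cos(theta) = -1*0.6947 + 1*(-0.7193) = -1.41
v' = 0.02*e1 - 1.41*e2 - 3.00*e3


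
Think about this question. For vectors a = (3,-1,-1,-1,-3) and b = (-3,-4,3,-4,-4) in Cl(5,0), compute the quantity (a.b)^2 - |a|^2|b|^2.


a . b = 3*(-3) + (-1)*(-4) + (-1)*3 + (-1)*(-4) + (-3)*(-4)
= -9 + 4 + (-3) + 4 + 12 = 8
|a|^2 = 3^2 + (-1)^2 + (-1)^2 + (-1)^2 + (-3)^2 = 21
|b|^2 = (-3)^2 + (-4)^2 + 3^2 + (-4)^2 + (-4)^2 = 66
(a.b)^2 = 8^2 = 64
|a|^2 * |b|^2 = 21 * 66 = 1386
Result = 64 - 1386 = -1322


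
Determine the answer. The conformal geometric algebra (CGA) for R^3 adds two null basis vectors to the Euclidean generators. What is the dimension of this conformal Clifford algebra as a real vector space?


The conformal model of R^3 uses Cl(4,1): the 3 Euclidean generators plus two extra orthogonal generators e+ (e+^2 = +1) and e- (e-^2 = -1), from which the null vectors e0, einf are built.
Number of generators m = 3 + 2 = 5.
dim Cl(p,q) = 2^m = 2^5 = 32


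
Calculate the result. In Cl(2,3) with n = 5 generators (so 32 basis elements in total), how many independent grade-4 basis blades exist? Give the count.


Number of grade-k basis blades in Cl(p,q) with n = p + q is C(n, k).
n = 2 + 3 = 5
C(5, 4) = 5! / (4! * 1!)
= 120 / (24 * 1)
= 5


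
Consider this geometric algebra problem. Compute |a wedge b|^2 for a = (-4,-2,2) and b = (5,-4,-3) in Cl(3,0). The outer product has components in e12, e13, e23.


a wedge b = (a1*b2 - a2*b1)*e12 + (a1*b3 - a3*b1)*e13 + (a2*b3 - a3*b2)*e23
e12 coeff: (-4)*(-4) - (-2)*5 = 16 - (-10) = 26
e13 coeff: (-4)*(-3) - 2*5 = 12 - 10 = 2
e23 coeff: (-2)*(-3) - 2*(-4) = 6 - (-8) = 14
|a wedge b|^2 = 26^2 + 2^2 + 14^2
= 676 + 4 + 196
= 876


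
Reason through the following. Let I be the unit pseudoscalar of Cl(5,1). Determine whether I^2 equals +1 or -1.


The pseudoscalar I = e1...e_n (product of all n generators) of Cl(p,q) satisfies I^2 = (-1)^(q + n(n-1)/2).
p = 5, q = 1, n = p + q = 6
n(n-1)/2 = 6 * 5 / 2 = 15
Exponent = q + n(n-1)/2 = 1 + 15 = 16
I^2 = (-1)^16 = +1


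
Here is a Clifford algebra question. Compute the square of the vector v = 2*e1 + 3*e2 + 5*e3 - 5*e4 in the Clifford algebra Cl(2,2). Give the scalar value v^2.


v^2 = sum of c_i^2 * e_i^2
Positive signature terms (e_i^2 = +1): 2^2 + 3^2 = 13
Negative signature terms (e_j^2 = -1): 5^2 + (-5)^2 = 50
v^2 = 13 - 50 = -37


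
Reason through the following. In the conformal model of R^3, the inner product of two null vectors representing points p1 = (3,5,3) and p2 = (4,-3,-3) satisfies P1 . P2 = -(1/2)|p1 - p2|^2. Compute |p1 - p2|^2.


p1 - p2 = (-1, 8, 6)
|p1 - p2|^2 = (-1)^2 + 8^2 + 6^2
= 1 + 64 + 36
= 101


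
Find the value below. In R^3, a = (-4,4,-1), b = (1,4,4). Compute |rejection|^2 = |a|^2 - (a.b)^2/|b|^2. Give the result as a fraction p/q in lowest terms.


|a|^2 = (-4)^2 + 4^2 + (-1)^2 = 33
|b|^2 = 1^2 + 4^2 + 4^2 = 33
a . b = (-4)*1 + 4*4 + (-1)*4 = 8
(a.b)^2 = 8^2 = 64
|rej|^2 = 33 - 64/33
= (1089 - 64)/33
= 1025/33
In lowest terms: 1025/33


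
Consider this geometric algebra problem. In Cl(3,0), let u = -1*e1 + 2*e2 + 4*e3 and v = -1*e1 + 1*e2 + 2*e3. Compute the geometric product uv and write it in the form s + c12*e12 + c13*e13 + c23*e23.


In Cl(3,0): e_i^2 = 1, e_ie_j = -e_je_i for i != j.
Scalar part = u . v = (-1)*(-1) + 2*1 + 4*2
= 1 + 2 + 8 = 11
e12 coeff = (-1)*1 - 2*(-1) = -1 - (-2) = 1
e13 coeff = (-1)*2 - 4*(-1) = -2 - (-4) = 2
e23 coeff = 2*2 - 4*1 = 4 - 4 = 0
uv = 11 + 1*e12 + 2*e13 + 0*e23


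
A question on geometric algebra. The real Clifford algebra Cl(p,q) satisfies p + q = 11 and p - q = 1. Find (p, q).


We need p + q = 11 and p - q = 1.
Adding: 2p = 11 + 1 = 12, so p = 6.
Then q = 11 - 6 = 5.
(p, q) = (6, 5)


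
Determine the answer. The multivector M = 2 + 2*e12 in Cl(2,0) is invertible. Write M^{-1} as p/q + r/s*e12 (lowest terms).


M = 2 + 2*e12, where e12^2 = -1.
Since M commutes with its reverse ~M = a - b*e12, M * ~M = a^2 - b^2*e12^2 = a^2 + b^2.
So M^{-1} = ~M / (a^2 + b^2) = (a - b*e12)/(a^2 + b^2).
a^2 + b^2 = 4 + 4 = 8
Scalar part = 2/8 = 1/4
Bivector coeff = -2/8 = -1/4
M^{-1} = 1/4 - 1/4*e12


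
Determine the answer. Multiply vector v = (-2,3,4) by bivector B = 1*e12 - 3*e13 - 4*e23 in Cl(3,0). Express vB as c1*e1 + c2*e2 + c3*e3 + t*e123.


vB has grade-1 (vector) and grade-3 (trivector) parts: vB = (v _| B) + (v ^ B).
Vector part <vB>_1:
  e1: -v2*b12 - v3*b13 = -(3)*(1) - (4)*(-3) = 9
  e2: v1*b12 - v3*b23 = (-2)*(1) - (4)*(-4) = 14
  e3: v1*b13 + v2*b23 = (-2)*(-3) + (3)*(-4) = -6
Trivector part <vB>_3:
  e123: v1*b23 - v2*b13 + v3*b12 = (-2)*(-4) - (3)*(-3) + (4)*(1) = 21
vB = 9*e1 + 14*e2 - 6*e3 + 21*e123


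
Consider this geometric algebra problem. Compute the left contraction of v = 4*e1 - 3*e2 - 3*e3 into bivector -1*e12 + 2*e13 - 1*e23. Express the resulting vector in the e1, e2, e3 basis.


Left contraction v _| B = <vB>_1 (grade-1 part of the geometric product vB).
Using e1_|e12 = e2, e2_|e12 = -e1, e1_|e13 = e3, e3_|e13 = -e1, e2_|e23 = e3, e3_|e23 = -e2:
e1 coeff: -v2*b12 - v3*b13 = -(-3)*(-1) - (-3)*(2) = 3
e2 coeff: v1*b12 - v3*b23 = (4)*(-1) - (-3)*(-1) = -7
e3 coeff: v1*b13 + v2*b23 = (4)*(2) + (-3)*(-1) = 11
v _| B = 3*e1 - 7*e2 + 11*e3


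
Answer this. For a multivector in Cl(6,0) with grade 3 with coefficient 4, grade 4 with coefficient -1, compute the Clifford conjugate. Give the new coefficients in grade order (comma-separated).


Clifford conjugate sign for grade k: (-1)^(k(k+1)/2)
Grade 3: (-1)^(3*4/2) = (-1)^6 = 1, coeff 4 -> 4
Grade 4: (-1)^(4*5/2) = (-1)^10 = 1, coeff -1 -> -1
Conjugated coefficients: 4, -1


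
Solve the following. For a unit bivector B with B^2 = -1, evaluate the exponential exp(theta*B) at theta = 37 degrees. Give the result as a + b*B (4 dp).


For a unit bivector B with B^2 = -1, the exponential series gives
e^(theta*B) = cos(theta) + sin(theta)*B (the GA analogue of Euler's formula).
theta = 37 degrees = 0.645772 rad
cos(37 deg) = 0.7986
sin(37 deg) = 0.6018
exp(theta*B) = 0.7986 + 0.6018*B


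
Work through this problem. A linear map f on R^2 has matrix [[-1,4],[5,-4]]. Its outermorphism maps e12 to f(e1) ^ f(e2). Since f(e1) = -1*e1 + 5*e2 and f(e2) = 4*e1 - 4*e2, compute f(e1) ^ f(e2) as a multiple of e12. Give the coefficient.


The outermorphism of a linear map f sends e1^e2 to f(e1)^f(e2).
f(e1) = -1*e1 + 5*e2
f(e2) = 4*e1 - 4*e2
f(e1) ^ f(e2) = (-1*e1 + 5*e2) ^ (4*e1 - 4*e2)
= (-1)*(-4)*e12 + 5*4*e21
= (4 - 20)*e12
= -16*e12
Coefficient = -16


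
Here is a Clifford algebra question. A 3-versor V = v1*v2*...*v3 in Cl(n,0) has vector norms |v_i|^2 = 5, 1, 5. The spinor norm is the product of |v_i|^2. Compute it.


Spinor norm N(V) = |v1|^2 * |v2|^2 * ... * |v3|^2
= 5 * 1 * 5
Running product: 5, 5, 25
N(V) = 25


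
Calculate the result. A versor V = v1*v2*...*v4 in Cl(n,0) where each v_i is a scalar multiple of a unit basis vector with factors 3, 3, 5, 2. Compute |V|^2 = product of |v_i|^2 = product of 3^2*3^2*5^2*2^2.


Each vector v_i has |v_i|^2 = s_i^2
Squared scales: 3^2 = 9, 3^2 = 9, 5^2 = 25, 2^2 = 4
|V|^2 = 9 * 9 * 25 * 4
= 8100


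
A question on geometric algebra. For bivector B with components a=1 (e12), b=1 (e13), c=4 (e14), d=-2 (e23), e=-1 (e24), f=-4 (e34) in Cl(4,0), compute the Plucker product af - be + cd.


Plucker relation: af - be + cd
a*f = 1*(-4) = -4
b*e = 1*(-1) = -1
c*d = 4*(-2) = -8
af - be + cd = -4 - (-1) + (-8)
= -11


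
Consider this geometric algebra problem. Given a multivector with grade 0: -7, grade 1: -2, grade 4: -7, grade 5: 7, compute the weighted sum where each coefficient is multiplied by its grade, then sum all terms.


Grade-weighted sum = sum of grade_k * coefficient_k
0*(-7) = 0
1*(-2) = -2
4*(-7) = -28
5*7 = 35
Total = 0 + (-2) + (-28) + 35 = 5


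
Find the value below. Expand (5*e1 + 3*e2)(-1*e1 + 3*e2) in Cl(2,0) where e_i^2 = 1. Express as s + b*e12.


Expand: (5*e1 + 3*e2)(-1*e1 + 3*e2)
= 5*(-1)*e1e1 + 5*3*e1e2 + 3*(-1)*e2e1 + 3*3*e2e2
Using e1^2 = e2^2 = 1, e2e1 = -e1e2:
Scalar part s = 5*(-1) + 3*3 = -5 + 9 = 4
Bivector part b = 5*3 - 3*(-1) = 15 - (-3) = 18
uv = 4 + 18*e12


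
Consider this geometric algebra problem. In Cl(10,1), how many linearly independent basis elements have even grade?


Even subalgebra dimension = 2^(n-1)
n = 10 + 1 = 11
2^(11 - 1) = 2^10 = 1024
Verification: sum of C(11,k) for even k = 1 + 55 + 330 + 462 + 165 + 11 = 1024
Result = 1024


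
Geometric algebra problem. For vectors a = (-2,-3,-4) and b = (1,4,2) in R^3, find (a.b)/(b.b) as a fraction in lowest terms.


Projection coefficient = (a . b) / (b . b)
a . b = (-2)*1 + (-3)*4 + (-4)*2
= -2 + (-12) + (-8) = -22
b . b = 1^2 + 4^2 + 2^2
= 1 + 16 + 4 = 21
Coefficient = -22/21
In lowest terms: -22/21


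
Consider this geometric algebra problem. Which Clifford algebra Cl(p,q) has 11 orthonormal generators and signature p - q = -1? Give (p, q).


We need p + q = 11 and p - q = -1.
Adding: 2p = 11 + (-1) = 10, so p = 5.
Then q = 11 - 5 = 6.
(p, q) = (5, 6)


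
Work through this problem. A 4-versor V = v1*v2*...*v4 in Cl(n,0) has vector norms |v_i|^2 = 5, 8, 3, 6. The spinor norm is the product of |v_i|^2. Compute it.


Spinor norm N(V) = |v1|^2 * |v2|^2 * ... * |v4|^2
= 5 * 8 * 3 * 6
Running product: 5, 40, 120, 720
N(V) = 720


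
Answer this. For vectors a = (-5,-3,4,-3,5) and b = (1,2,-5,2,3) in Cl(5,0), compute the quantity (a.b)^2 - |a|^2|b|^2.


a . b = (-5)*1 + (-3)*2 + 4*(-5) + (-3)*2 + 5*3
= -5 + (-6) + (-20) + (-6) + 15 = -22
|a|^2 = (-5)^2 + (-3)^2 + 4^2 + (-3)^2 + 5^2 = 84
|b|^2 = 1^2 + 2^2 + (-5)^2 + 2^2 + 3^2 = 43
(a.b)^2 = (-22)^2 = 484
|a|^2 * |b|^2 = 84 * 43 = 3612
Result = 484 - 3612 = -3128


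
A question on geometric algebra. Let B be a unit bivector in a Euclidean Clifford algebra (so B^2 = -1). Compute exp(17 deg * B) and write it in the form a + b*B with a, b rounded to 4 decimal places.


For a unit bivector B with B^2 = -1, the exponential series gives
e^(theta*B) = cos(theta) + sin(theta)*B (the GA analogue of Euler's formula).
theta = 17 degrees = 0.296706 rad
cos(17 deg) = 0.9563
sin(17 deg) = 0.2924
exp(theta*B) = 0.9563 + 0.2924*B


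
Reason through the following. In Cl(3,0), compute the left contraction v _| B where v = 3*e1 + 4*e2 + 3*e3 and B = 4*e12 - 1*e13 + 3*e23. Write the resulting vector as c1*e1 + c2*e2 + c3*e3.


Left contraction v _| B = <vB>_1 (grade-1 part of the geometric product vB).
Using e1_|e12 = e2, e2_|e12 = -e1, e1_|e13 = e3, e3_|e13 = -e1, e2_|e23 = e3, e3_|e23 = -e2:
e1 coeff: -v2*b12 - v3*b13 = -(4)*(4) - (3)*(-1) = -13
e2 coeff: v1*b12 - v3*b23 = (3)*(4) - (3)*(3) = 3
e3 coeff: v1*b13 + v2*b23 = (3)*(-1) + (4)*(3) = 9
v _| B = -13*e1 + 3*e2 + 9*e3


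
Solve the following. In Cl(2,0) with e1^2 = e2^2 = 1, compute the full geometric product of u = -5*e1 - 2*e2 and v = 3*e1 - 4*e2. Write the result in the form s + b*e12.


Expand: (-5*e1 - 2*e2)(3*e1 - 4*e2)
= (-5)*3*e1e1 + (-5)*(-4)*e1e2 + (-2)*3*e2e1 + (-2)*(-4)*e2e2
Using e1^2 = e2^2 = 1, e2e1 = -e1e2:
Scalar part s = (-5)*3 + (-2)*(-4) = -15 + 8 = -7
Bivector part b = (-5)*(-4) - (-2)*3 = 20 - (-6) = 26
uv = -7 + 26*e12


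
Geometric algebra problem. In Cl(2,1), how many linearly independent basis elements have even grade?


Even subalgebra dimension = 2^(n-1)
n = 2 + 1 = 3
2^(3 - 1) = 2^2 = 4
Verification: sum of C(3,k) for even k = 1 + 3 = 4
Result = 4


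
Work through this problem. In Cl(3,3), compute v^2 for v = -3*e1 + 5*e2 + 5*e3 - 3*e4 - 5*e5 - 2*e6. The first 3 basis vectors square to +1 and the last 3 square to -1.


v^2 = sum of c_i^2 * e_i^2
Positive signature terms (e_i^2 = +1): (-3)^2 + 5^2 + 5^2 = 59
Negative signature terms (e_j^2 = -1): (-3)^2 + (-5)^2 + (-2)^2 = 38
v^2 = 59 - 38 = 21


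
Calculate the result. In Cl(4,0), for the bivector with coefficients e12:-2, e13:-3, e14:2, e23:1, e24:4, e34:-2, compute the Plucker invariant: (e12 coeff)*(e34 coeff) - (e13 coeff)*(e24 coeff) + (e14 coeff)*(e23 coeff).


Plucker relation: af - be + cd
a*f = (-2)*(-2) = 4
b*e = (-3)*4 = -12
c*d = 2*1 = 2
af - be + cd = 4 - (-12) + 2
= 18
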